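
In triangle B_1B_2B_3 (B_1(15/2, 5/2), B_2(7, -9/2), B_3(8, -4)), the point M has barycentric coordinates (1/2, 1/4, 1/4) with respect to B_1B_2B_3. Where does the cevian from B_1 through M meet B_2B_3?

Line B_1M meets B_2B_3 where the B_1-coordinate vanishes; zeroing M's B_1-weight and renormalizing leaves B_2, B_3-weights 1/4 : 1/4 → (1/2, 1/2).
So N = (1/2)·B_2 + (1/2)·B_3 = (15/2, -17/4).

(15/2, -17/4)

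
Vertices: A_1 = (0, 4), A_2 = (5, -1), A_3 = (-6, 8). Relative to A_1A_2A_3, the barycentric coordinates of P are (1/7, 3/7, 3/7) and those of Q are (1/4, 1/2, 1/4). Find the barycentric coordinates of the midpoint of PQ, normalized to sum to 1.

(11/56, 13/28, 19/56)

Since both coordinate triples sum to 1, the midpoint's barycentrics are the componentwise average.
(1/7+1/4)/2 = 11/56; similarly 13/28 and 19/56.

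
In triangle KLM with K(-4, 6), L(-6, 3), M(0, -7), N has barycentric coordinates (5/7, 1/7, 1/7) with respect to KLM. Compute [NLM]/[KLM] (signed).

5/7

The signed ratio [NLM]/[KLM] equals the barycentric coordinate of N at vertex K, which is 5/7.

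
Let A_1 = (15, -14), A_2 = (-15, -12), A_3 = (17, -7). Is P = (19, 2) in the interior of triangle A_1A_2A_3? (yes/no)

Barycentric coordinates of P: (-139/107, 2/107, 244/107).
The three coordinates are negative, positive, positive; a point is interior exactly when all three are positive.

no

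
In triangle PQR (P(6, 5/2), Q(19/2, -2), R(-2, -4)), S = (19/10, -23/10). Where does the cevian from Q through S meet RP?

Barycentric coordinates of S with respect to PQR: (1/5, 1/5, 3/5).
On side RP the Q-coordinate is zero; dropping S's Q-weight 1/5 and renormalizing the remaining 3/5 : 1/5 gives weights 3/4, 1/4 on R, P.
T = (3/4)·(-2, -4) + (1/4)·(6, 5/2) = (0, -19/8).

(0, -19/8)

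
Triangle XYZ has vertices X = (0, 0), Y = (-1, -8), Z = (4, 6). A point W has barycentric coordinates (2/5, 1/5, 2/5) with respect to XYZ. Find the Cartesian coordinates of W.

W = (2/5)·X + (1/5)·Y + (2/5)·Z.
x-coordinate: (2/5)·0 + (1/5)·(-1) + (2/5)·4 = 7/5.
y-coordinate: (2/5)·0 + (1/5)·(-8) + (2/5)·6 = 4/5.

(7/5, 4/5)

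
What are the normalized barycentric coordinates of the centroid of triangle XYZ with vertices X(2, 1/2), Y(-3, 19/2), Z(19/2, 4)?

The centroid is the average of the vertices, so each weight is 1/3.

(1/3, 1/3, 1/3)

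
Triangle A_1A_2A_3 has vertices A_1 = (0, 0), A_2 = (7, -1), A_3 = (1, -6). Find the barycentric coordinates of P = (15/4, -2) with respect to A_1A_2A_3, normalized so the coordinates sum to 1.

(1/4, 1/2, 1/4)

Signed area of the reference triangle: [A_1A_2A_3] = ½·(0·(-1−(-6)) + 7·(-6−0) + 1·(0−(-1))) = ½·(0 − 42 + 1) = -41/2.
[PA_2A_3] = ½·((15/4)·(-1−(-6)) + 7·(-6−(-2)) + 1·(-2−(-1))) = ½·(75/4 − 28 − 1) = -41/8, so the A_1-coordinate is (-41/8)/(-41/2) = 1/4.
[A_1PA_3] = ½·(0·(-2−(-6)) + (15/4)·(-6−0) + 1·(0−(-2))) = ½·(0 − 45/2 + 2) = -41/4, so the A_2-coordinate is 1/2.
[A_1A_2P] = ½·(0·(-1−(-2)) + 7·(-2−0) + (15/4)·(0−(-1))) = ½·(0 − 14 + 15/4) = -41/8, so the A_3-coordinate is 1/4.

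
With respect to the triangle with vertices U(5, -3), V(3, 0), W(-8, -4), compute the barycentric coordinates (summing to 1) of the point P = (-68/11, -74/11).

(10/11, -10/11, 1)

Signed area of the reference triangle: [UVW] = ½·(5·(0−(-4)) + 3·(-4−(-3)) + (-8)·(-3−0)) = ½·(20 − 3 + 24) = 41/2.
[PVW] = ½·((-68/11)·(0−(-4)) + 3·(-4−(-74/11)) + (-8)·(-74/11−0)) = ½·(-272/11 + 90/11 + 592/11) = 205/11, so the U-coordinate is (205/11)/(41/2) = 10/11.
[UPW] = ½·(5·(-74/11−(-4)) + (-68/11)·(-4−(-3)) + (-8)·(-3−(-74/11))) = ½·(-150/11 + 68/11 − 328/11) = -205/11, so the V-coordinate is -10/11.
[UVP] = ½·(5·(0−(-74/11)) + 3·(-74/11−(-3)) + (-68/11)·(-3−0)) = ½·(370/11 − 123/11 + 204/11) = 41/2, so the W-coordinate is 1.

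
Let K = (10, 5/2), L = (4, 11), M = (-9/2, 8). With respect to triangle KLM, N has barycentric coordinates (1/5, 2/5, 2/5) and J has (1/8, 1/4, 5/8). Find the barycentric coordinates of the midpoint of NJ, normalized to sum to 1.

(13/80, 13/40, 41/80)

Since both coordinate triples sum to 1, the midpoint's barycentrics are the componentwise average.
(1/5+1/8)/2 = 13/80; similarly 13/40 and 41/80.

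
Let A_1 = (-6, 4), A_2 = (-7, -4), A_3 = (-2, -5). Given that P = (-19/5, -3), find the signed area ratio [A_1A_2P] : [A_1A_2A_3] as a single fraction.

[A_1A_2A_3] = ½·((-6)·(-4−(-5)) + (-7)·(-5−4) + (-2)·(4−(-4))) = ½·(-6 + 63 − 16) = 41/2.
[A_1A_2P] = ½·((-6)·(-4−(-3)) + (-7)·(-3−4) + (-19/5)·(4−(-4))) = ½·(6 + 49 − 152/5) = 123/10, so the ratio is (123/10)/(41/2) = 3/5.

3/5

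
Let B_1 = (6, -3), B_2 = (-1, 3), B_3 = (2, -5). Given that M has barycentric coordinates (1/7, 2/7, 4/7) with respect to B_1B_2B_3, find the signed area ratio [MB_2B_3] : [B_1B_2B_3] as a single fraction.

The signed ratio [MB_2B_3]/[B_1B_2B_3] equals the barycentric coordinate of M at vertex B_1, which is 1/7.

1/7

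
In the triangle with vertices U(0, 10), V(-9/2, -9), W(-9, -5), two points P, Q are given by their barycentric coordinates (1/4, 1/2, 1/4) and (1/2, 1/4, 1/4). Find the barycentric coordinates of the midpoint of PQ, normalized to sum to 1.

(3/8, 3/8, 1/4)

Since both coordinate triples sum to 1, the midpoint's barycentrics are the componentwise average.
(1/4+1/2)/2 = 3/8; similarly 3/8 and 1/4.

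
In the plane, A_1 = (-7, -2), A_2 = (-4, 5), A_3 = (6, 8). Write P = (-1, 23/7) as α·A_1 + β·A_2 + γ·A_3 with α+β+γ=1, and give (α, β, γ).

Signed area of the reference triangle: [A_1A_2A_3] = ½·((-7)·(5−8) + (-4)·(8−(-2)) + 6·(-2−5)) = ½·(21 − 40 − 42) = -61/2.
[PA_2A_3] = ½·((-1)·(5−8) + (-4)·(8−(23/7)) + 6·(23/7−5)) = ½·(3 − 132/7 − 72/7) = -183/14, so the A_1-coordinate is (-183/14)/(-61/2) = 3/7.
[A_1PA_3] = ½·((-7)·(23/7−8) + (-1)·(8−(-2)) + 6·(-2−(23/7))) = ½·(33 − 10 − 222/7) = -61/14, so the A_2-coordinate is 1/7.
[A_1A_2P] = ½·((-7)·(5−(23/7)) + (-4)·(23/7−(-2)) + (-1)·(-2−5)) = ½·(-12 − 148/7 + 7) = -183/14, so the A_3-coordinate is 3/7.

(3/7, 1/7, 3/7)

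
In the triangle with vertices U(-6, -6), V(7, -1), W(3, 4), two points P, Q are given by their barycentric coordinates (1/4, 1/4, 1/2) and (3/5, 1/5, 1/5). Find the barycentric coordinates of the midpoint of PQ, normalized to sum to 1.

Since both coordinate triples sum to 1, the midpoint's barycentrics are the componentwise average.
(1/4+3/5)/2 = 17/40; similarly 9/40 and 7/20.

(17/40, 9/40, 7/20)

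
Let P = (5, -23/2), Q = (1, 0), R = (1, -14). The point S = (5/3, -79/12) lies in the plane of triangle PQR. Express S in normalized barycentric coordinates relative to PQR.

Signed area of the reference triangle: [PQR] = ½·(5·(0−(-14)) + 1·(-14−(-23/2)) + 1·(-23/2−0)) = ½·(70 − 5/2 − 23/2) = 28.
[SQR] = ½·((5/3)·(0−(-14)) + 1·(-14−(-79/12)) + 1·(-79/12−0)) = ½·(70/3 − 89/12 − 79/12) = 14/3, so the P-coordinate is (14/3)/28 = 1/6.
[PSR] = ½·(5·(-79/12−(-14)) + (5/3)·(-14−(-23/2)) + 1·(-23/2−(-79/12))) = ½·(445/12 − 25/6 − 59/12) = 14, so the Q-coordinate is 1/2.
[PQS] = ½·(5·(0−(-79/12)) + 1·(-79/12−(-23/2)) + (5/3)·(-23/2−0)) = ½·(395/12 + 59/12 − 115/6) = 28/3, so the R-coordinate is 1/3.
Check: 1/6 + 1/2 + 1/3 = 1.

(1/6, 1/2, 1/3)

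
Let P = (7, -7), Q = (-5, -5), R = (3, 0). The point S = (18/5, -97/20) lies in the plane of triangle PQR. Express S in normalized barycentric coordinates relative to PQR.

Signed area of the reference triangle: [PQR] = ½·(7·(-5−0) + (-5)·(0−(-7)) + 3·(-7−(-5))) = ½·(-35 − 35 − 6) = -38.
[SQR] = ½·((18/5)·(-5−0) + (-5)·(0−(-97/20)) + 3·(-97/20−(-5))) = ½·(-18 − 97/4 + 9/20) = -209/10, so the P-coordinate is (-209/10)/(-38) = 11/20.
[PSR] = ½·(7·(-97/20−0) + (18/5)·(0−(-7)) + 3·(-7−(-97/20))) = ½·(-679/20 + 126/5 − 129/20) = -38/5, so the Q-coordinate is 1/5.
[PQS] = ½·(7·(-5−(-97/20)) + (-5)·(-97/20−(-7)) + (18/5)·(-7−(-5))) = ½·(-21/20 − 43/4 − 36/5) = -19/2, so the R-coordinate is 1/4.
Check: 11/20 + 1/5 + 1/4 = 1.

(11/20, 1/5, 1/4)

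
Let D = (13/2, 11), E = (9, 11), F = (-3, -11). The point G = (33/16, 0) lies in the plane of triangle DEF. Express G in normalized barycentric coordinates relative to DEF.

Signed area of the reference triangle: [DEF] = ½·((13/2)·(11−(-11)) + 9·(-11−11) + (-3)·(11−11)) = ½·(143 − 198 + 0) = -55/2.
[GEF] = ½·((33/16)·(11−(-11)) + 9·(-11−0) + (-3)·(0−11)) = ½·(363/8 − 99 + 33) = -165/16, so the D-coordinate is (-165/16)/(-55/2) = 3/8.
[DGF] = ½·((13/2)·(0−(-11)) + (33/16)·(-11−11) + (-3)·(11−0)) = ½·(143/2 − 363/8 − 33) = -55/16, so the E-coordinate is 1/8.
[DEG] = ½·((13/2)·(11−0) + 9·(0−11) + (33/16)·(11−11)) = ½·(143/2 − 99 + 0) = -55/4, so the F-coordinate is 1/2.
Check: 3/8 + 1/8 + 1/2 = 1.

(3/8, 1/8, 1/2)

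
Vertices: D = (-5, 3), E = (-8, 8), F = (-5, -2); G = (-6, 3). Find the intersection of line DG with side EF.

(-13/2, 3)

Barycentric coordinates of G with respect to DEF: (1/3, 1/3, 1/3).
On side EF the D-coordinate is zero; dropping G's D-weight 1/3 and renormalizing the remaining 1/3 : 1/3 gives weights 1/2, 1/2 on E, F.
H = (1/2)·(-8, 8) + (1/2)·(-5, -2) = (-13/2, 3).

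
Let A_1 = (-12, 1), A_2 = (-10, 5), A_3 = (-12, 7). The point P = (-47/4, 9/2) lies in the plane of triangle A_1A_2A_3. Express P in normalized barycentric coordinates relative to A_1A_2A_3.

(3/8, 1/8, 1/2)

Signed area of the reference triangle: [A_1A_2A_3] = ½·((-12)·(5−7) + (-10)·(7−1) + (-12)·(1−5)) = ½·(24 − 60 + 48) = 6.
[PA_2A_3] = ½·((-47/4)·(5−7) + (-10)·(7−(9/2)) + (-12)·(9/2−5)) = ½·(47/2 − 25 + 6) = 9/4, so the A_1-coordinate is (9/4)/6 = 3/8.
[A_1PA_3] = ½·((-12)·(9/2−7) + (-47/4)·(7−1) + (-12)·(1−(9/2))) = ½·(30 − 141/2 + 42) = 3/4, so the A_2-coordinate is 1/8.
[A_1A_2P] = ½·((-12)·(5−(9/2)) + (-10)·(9/2−1) + (-47/4)·(1−5)) = ½·(-6 − 35 + 47) = 3, so the A_3-coordinate is 1/2.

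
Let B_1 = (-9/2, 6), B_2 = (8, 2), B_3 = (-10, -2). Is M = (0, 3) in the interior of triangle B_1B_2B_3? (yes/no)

yes

Barycentric coordinates of M: (25/61, 105/244, 39/244).
The three coordinates are positive, positive, positive; a point is interior exactly when all three are positive.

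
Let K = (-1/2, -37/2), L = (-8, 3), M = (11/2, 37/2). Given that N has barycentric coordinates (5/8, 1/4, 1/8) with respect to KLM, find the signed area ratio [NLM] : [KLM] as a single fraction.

5/8

The signed ratio [NLM]/[KLM] equals the barycentric coordinate of N at vertex K, which is 5/8.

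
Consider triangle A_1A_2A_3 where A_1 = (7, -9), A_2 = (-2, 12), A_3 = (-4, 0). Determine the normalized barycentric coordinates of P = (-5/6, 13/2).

(1/6, 2/3, 1/6)

Signed area of the reference triangle: [A_1A_2A_3] = ½·(7·(12−0) + (-2)·(0−(-9)) + (-4)·(-9−12)) = ½·(84 − 18 + 84) = 75.
[PA_2A_3] = ½·((-5/6)·(12−0) + (-2)·(0−(13/2)) + (-4)·(13/2−12)) = ½·(-10 + 13 + 22) = 25/2, so the A_1-coordinate is (25/2)/75 = 1/6.
[A_1PA_3] = ½·(7·(13/2−0) + (-5/6)·(0−(-9)) + (-4)·(-9−(13/2))) = ½·(91/2 − 15/2 + 62) = 50, so the A_2-coordinate is 2/3.
[A_1A_2P] = ½·(7·(12−(13/2)) + (-2)·(13/2−(-9)) + (-5/6)·(-9−12)) = ½·(77/2 − 31 + 35/2) = 25/2, so the A_3-coordinate is 1/6.
Check: 1/6 + 2/3 + 1/6 = 1.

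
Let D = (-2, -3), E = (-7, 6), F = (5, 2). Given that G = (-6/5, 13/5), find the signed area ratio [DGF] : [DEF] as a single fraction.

2/5

[DEF] = ½·((-2)·(6−2) + (-7)·(2−(-3)) + 5·(-3−6)) = ½·(-8 − 35 − 45) = -44.
[DGF] = ½·((-2)·(13/5−2) + (-6/5)·(2−(-3)) + 5·(-3−(13/5))) = ½·(-6/5 − 6 − 28) = -88/5, so the ratio is (-88/5)/(-44) = 2/5.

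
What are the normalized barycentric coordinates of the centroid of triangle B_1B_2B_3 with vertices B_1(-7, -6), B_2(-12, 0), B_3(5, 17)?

(1/3, 1/3, 1/3)

The centroid is the average of the vertices, so each weight is 1/3.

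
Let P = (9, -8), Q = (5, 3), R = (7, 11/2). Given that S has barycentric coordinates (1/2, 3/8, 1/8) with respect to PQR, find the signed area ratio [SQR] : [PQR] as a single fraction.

The signed ratio [SQR]/[PQR] equals the barycentric coordinate of S at vertex P, which is 1/2.

1/2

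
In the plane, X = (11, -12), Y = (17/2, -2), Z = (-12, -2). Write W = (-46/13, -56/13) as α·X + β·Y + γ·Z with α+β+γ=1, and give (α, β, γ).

Signed area of the reference triangle: [XYZ] = ½·(11·(-2−(-2)) + (17/2)·(-2−(-12)) + (-12)·(-12−(-2))) = ½·(0 + 85 + 120) = 205/2.
[WYZ] = ½·((-46/13)·(-2−(-2)) + (17/2)·(-2−(-56/13)) + (-12)·(-56/13−(-2))) = ½·(0 + 255/13 + 360/13) = 615/26, so the X-coordinate is (615/26)/(205/2) = 3/13.
[XWZ] = ½·(11·(-56/13−(-2)) + (-46/13)·(-2−(-12)) + (-12)·(-12−(-56/13))) = ½·(-330/13 − 460/13 + 1200/13) = 205/13, so the Y-coordinate is 2/13.
[XYW] = ½·(11·(-2−(-56/13)) + (17/2)·(-56/13−(-12)) + (-46/13)·(-12−(-2))) = ½·(330/13 + 850/13 + 460/13) = 820/13, so the Z-coordinate is 8/13.
Check: 3/13 + 2/13 + 8/13 = 1.

(3/13, 2/13, 8/13)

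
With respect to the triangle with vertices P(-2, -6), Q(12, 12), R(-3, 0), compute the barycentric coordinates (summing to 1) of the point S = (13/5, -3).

Signed area of the reference triangle: [PQR] = ½·((-2)·(12−0) + 12·(0−(-6)) + (-3)·(-6−12)) = ½·(-24 + 72 + 54) = 51.
[SQR] = ½·((13/5)·(12−0) + 12·(0−(-3)) + (-3)·(-3−12)) = ½·(156/5 + 36 + 45) = 561/10, so the P-coordinate is (561/10)/51 = 11/10.
[PSR] = ½·((-2)·(-3−0) + (13/5)·(0−(-6)) + (-3)·(-6−(-3))) = ½·(6 + 78/5 + 9) = 153/10, so the Q-coordinate is 3/10.
[PQS] = ½·((-2)·(12−(-3)) + 12·(-3−(-6)) + (13/5)·(-6−12)) = ½·(-30 + 36 − 234/5) = -102/5, so the R-coordinate is -2/5.
Check: 11/10 + 3/10 − 2/5 = 1.

(11/10, 3/10, -2/5)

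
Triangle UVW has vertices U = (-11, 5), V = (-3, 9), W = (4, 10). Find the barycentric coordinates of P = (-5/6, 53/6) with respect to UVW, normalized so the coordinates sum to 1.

Signed area of the reference triangle: [UVW] = ½·((-11)·(9−10) + (-3)·(10−5) + 4·(5−9)) = ½·(11 − 15 − 16) = -10.
[PVW] = ½·((-5/6)·(9−10) + (-3)·(10−(53/6)) + 4·(53/6−9)) = ½·(5/6 − 7/2 − 2/3) = -5/3, so the U-coordinate is (-5/3)/(-10) = 1/6.
[UPW] = ½·((-11)·(53/6−10) + (-5/6)·(10−5) + 4·(5−(53/6))) = ½·(77/6 − 25/6 − 46/3) = -10/3, so the V-coordinate is 1/3.
[UVP] = ½·((-11)·(9−(53/6)) + (-3)·(53/6−5) + (-5/6)·(5−9)) = ½·(-11/6 − 23/2 + 10/3) = -5, so the W-coordinate is 1/2.
Check: 1/6 + 1/3 + 1/2 = 1.

(1/6, 1/3, 1/2)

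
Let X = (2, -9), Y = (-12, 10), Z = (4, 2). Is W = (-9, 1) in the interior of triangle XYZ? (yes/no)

no

Barycentric coordinates of W: (5/8, 47/64, -23/64).
The three coordinates are positive, positive, negative; a point is interior exactly when all three are positive.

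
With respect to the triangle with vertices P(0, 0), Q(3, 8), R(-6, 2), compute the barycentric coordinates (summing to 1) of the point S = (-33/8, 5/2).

(1/8, 1/8, 3/4)

Signed area of the reference triangle: [PQR] = ½·(0·(8−2) + 3·(2−0) + (-6)·(0−8)) = ½·(0 + 6 + 48) = 27.
[SQR] = ½·((-33/8)·(8−2) + 3·(2−(5/2)) + (-6)·(5/2−8)) = ½·(-99/4 − 3/2 + 33) = 27/8, so the P-coordinate is (27/8)/27 = 1/8.
[PSR] = ½·(0·(5/2−2) + (-33/8)·(2−0) + (-6)·(0−(5/2))) = ½·(0 − 33/4 + 15) = 27/8, so the Q-coordinate is 1/8.
[PQS] = ½·(0·(8−(5/2)) + 3·(5/2−0) + (-33/8)·(0−8)) = ½·(0 + 15/2 + 33) = 81/4, so the R-coordinate is 3/4.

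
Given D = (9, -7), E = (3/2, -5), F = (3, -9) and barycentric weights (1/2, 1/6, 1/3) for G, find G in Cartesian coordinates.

G = (1/2)·D + (1/6)·E + (1/3)·F.
x-coordinate: (1/2)·9 + (1/6)·(3/2) + (1/3)·3 = 23/4.
y-coordinate: (1/2)·(-7) + (1/6)·(-5) + (1/3)·(-9) = -22/3.

(23/4, -22/3)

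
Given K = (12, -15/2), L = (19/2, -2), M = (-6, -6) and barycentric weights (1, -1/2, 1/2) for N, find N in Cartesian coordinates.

N = 1·K + (-1/2)·L + (1/2)·M.
x-coordinate: 1·12 + (-1/2)·(19/2) + (1/2)·(-6) = 17/4.
y-coordinate: 1·(-15/2) + (-1/2)·(-2) + (1/2)·(-6) = -19/2.

(17/4, -19/2)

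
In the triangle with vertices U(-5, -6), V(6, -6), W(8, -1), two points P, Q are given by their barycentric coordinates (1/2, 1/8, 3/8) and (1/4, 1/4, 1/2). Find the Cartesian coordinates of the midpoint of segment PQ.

Barycentric coordinates of the midpoint are the average: (3/8, 3/16, 7/16).
Converting: (3/8)·U + (3/16)·V + (7/16)·W = (11/4, -61/16).

(11/4, -61/16)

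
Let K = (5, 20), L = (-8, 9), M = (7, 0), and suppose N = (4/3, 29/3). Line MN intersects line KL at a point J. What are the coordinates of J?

Barycentric coordinates of N with respect to KLM: (1/3, 1/3, 1/3).
On side KL the M-coordinate is zero; dropping N's M-weight 1/3 and renormalizing the remaining 1/3 : 1/3 gives weights 1/2, 1/2 on K, L.
J = (1/2)·(5, 20) + (1/2)·(-8, 9) = (-3/2, 29/2).

(-3/2, 29/2)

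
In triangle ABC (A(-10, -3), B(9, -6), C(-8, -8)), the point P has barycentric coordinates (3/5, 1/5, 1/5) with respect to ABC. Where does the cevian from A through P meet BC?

(1/2, -7)

Line AP meets BC where the A-coordinate vanishes; zeroing P's A-weight and renormalizing leaves B, C-weights 1/5 : 1/5 → (1/2, 1/2).
So Q = (1/2)·B + (1/2)·C = (1/2, -7).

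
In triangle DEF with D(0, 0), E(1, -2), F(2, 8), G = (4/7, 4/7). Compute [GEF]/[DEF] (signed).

4/7

[DEF] = ½·(0·(-2−8) + 1·(8−0) + 2·(0−(-2))) = ½·(0 + 8 + 4) = 6.
[GEF] = ½·((4/7)·(-2−8) + 1·(8−(4/7)) + 2·(4/7−(-2))) = ½·(-40/7 + 52/7 + 36/7) = 24/7, so the ratio is (24/7)/6 = 4/7.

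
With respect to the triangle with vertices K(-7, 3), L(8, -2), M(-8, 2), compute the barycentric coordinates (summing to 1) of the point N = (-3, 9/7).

Signed area of the reference triangle: [KLM] = ½·((-7)·(-2−2) + 8·(2−3) + (-8)·(3−(-2))) = ½·(28 − 8 − 40) = -10.
[NLM] = ½·((-3)·(-2−2) + 8·(2−(9/7)) + (-8)·(9/7−(-2))) = ½·(12 + 40/7 − 184/7) = -30/7, so the K-coordinate is (-30/7)/(-10) = 3/7.
[KNM] = ½·((-7)·(9/7−2) + (-3)·(2−3) + (-8)·(3−(9/7))) = ½·(5 + 3 − 96/7) = -20/7, so the L-coordinate is 2/7.
[KLN] = ½·((-7)·(-2−(9/7)) + 8·(9/7−3) + (-3)·(3−(-2))) = ½·(23 − 96/7 − 15) = -20/7, so the M-coordinate is 2/7.

(3/7, 2/7, 2/7)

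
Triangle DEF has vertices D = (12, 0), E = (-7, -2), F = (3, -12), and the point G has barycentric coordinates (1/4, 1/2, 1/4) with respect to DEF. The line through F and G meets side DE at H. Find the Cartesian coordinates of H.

(-2/3, -4/3)

Line FG meets DE where the F-coordinate vanishes; zeroing G's F-weight and renormalizing leaves D, E-weights 1/4 : 1/2 → (1/3, 2/3).
So H = (1/3)·D + (2/3)·E = (-2/3, -4/3).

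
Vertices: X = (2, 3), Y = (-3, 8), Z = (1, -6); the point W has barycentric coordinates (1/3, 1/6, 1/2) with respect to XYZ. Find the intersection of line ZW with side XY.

(1/3, 14/3)

Line ZW meets XY where the Z-coordinate vanishes; zeroing W's Z-weight and renormalizing leaves X, Y-weights 1/3 : 1/6 → (2/3, 1/3).
So V = (2/3)·X + (1/3)·Y = (1/3, 14/3).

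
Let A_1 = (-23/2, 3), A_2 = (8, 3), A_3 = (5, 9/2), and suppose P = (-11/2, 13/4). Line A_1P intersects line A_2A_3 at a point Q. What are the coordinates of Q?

(13/2, 15/4)

Barycentric coordinates of P with respect to A_1A_2A_3: (2/3, 1/6, 1/6).
On side A_2A_3 the A_1-coordinate is zero; dropping P's A_1-weight 2/3 and renormalizing the remaining 1/6 : 1/6 gives weights 1/2, 1/2 on A_2, A_3.
Q = (1/2)·(8, 3) + (1/2)·(5, 9/2) = (13/2, 15/4).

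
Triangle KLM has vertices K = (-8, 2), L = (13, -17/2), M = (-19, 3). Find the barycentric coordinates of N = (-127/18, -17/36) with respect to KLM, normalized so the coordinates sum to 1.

Signed area of the reference triangle: [KLM] = ½·((-8)·(-17/2−3) + 13·(3−2) + (-19)·(2−(-17/2))) = ½·(92 + 13 − 399/2) = -189/4.
[NLM] = ½·((-127/18)·(-17/2−3) + 13·(3−(-17/36)) + (-19)·(-17/36−(-17/2))) = ½·(2921/36 + 1625/36 − 5491/36) = -105/8, so the K-coordinate is (-105/8)/(-189/4) = 5/18.
[KNM] = ½·((-8)·(-17/36−3) + (-127/18)·(3−2) + (-19)·(2−(-17/36))) = ½·(250/9 − 127/18 − 1691/36) = -105/8, so the L-coordinate is 5/18.
[KLN] = ½·((-8)·(-17/2−(-17/36)) + 13·(-17/36−2) + (-127/18)·(2−(-17/2))) = ½·(578/9 − 1157/36 − 889/12) = -21, so the M-coordinate is 4/9.
Check: 5/18 + 5/18 + 4/9 = 1.

(5/18, 5/18, 4/9)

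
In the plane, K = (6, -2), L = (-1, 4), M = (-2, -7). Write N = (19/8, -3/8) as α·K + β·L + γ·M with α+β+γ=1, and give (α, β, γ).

(1/2, 3/8, 1/8)

Signed area of the reference triangle: [KLM] = ½·(6·(4−(-7)) + (-1)·(-7−(-2)) + (-2)·(-2−4)) = ½·(66 + 5 + 12) = 83/2.
[NLM] = ½·((19/8)·(4−(-7)) + (-1)·(-7−(-3/8)) + (-2)·(-3/8−4)) = ½·(209/8 + 53/8 + 35/4) = 83/4, so the K-coordinate is (83/4)/(83/2) = 1/2.
[KNM] = ½·(6·(-3/8−(-7)) + (19/8)·(-7−(-2)) + (-2)·(-2−(-3/8))) = ½·(159/4 − 95/8 + 13/4) = 249/16, so the L-coordinate is 3/8.
[KLN] = ½·(6·(4−(-3/8)) + (-1)·(-3/8−(-2)) + (19/8)·(-2−4)) = ½·(105/4 − 13/8 − 57/4) = 83/16, so the M-coordinate is 1/8.
Check: 1/2 + 3/8 + 1/8 = 1.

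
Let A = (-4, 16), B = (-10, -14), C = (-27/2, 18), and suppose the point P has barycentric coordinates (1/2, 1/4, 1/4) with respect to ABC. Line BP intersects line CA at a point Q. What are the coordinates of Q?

(-43/6, 50/3)

Line BP meets CA where the B-coordinate vanishes; zeroing P's B-weight and renormalizing leaves C, A-weights 1/4 : 1/2 → (1/3, 2/3).
So Q = (1/3)·C + (2/3)·A = (-43/6, 50/3).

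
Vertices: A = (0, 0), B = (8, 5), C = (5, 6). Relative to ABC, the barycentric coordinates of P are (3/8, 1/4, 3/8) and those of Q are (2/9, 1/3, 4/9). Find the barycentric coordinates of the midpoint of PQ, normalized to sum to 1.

Since both coordinate triples sum to 1, the midpoint's barycentrics are the componentwise average.
(3/8+2/9)/2 = 43/144; similarly 7/24 and 59/144.

(43/144, 7/24, 59/144)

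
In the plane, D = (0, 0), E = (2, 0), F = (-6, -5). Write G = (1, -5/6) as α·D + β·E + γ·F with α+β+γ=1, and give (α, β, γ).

Signed area of the reference triangle: [DEF] = ½·(0·(0−(-5)) + 2·(-5−0) + (-6)·(0−0)) = ½·(0 − 10 + 0) = -5.
[GEF] = ½·(1·(0−(-5)) + 2·(-5−(-5/6)) + (-6)·(-5/6−0)) = ½·(5 − 25/3 + 5) = 5/6, so the D-coordinate is (5/6)/(-5) = -1/6.
[DGF] = ½·(0·(-5/6−(-5)) + 1·(-5−0) + (-6)·(0−(-5/6))) = ½·(0 − 5 − 5) = -5, so the E-coordinate is 1.
[DEG] = ½·(0·(0−(-5/6)) + 2·(-5/6−0) + 1·(0−0)) = ½·(0 − 5/3 + 0) = -5/6, so the F-coordinate is 1/6.

(-1/6, 1, 1/6)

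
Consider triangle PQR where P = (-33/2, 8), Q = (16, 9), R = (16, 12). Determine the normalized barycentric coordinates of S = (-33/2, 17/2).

(1, -1/6, 1/6)

Signed area of the reference triangle: [PQR] = ½·((-33/2)·(9−12) + 16·(12−8) + 16·(8−9)) = ½·(99/2 + 64 − 16) = 195/4.
[SQR] = ½·((-33/2)·(9−12) + 16·(12−(17/2)) + 16·(17/2−9)) = ½·(99/2 + 56 − 8) = 195/4, so the P-coordinate is (195/4)/(195/4) = 1.
[PSR] = ½·((-33/2)·(17/2−12) + (-33/2)·(12−8) + 16·(8−(17/2))) = ½·(231/4 − 66 − 8) = -65/8, so the Q-coordinate is -1/6.
[PQS] = ½·((-33/2)·(9−(17/2)) + 16·(17/2−8) + (-33/2)·(8−9)) = ½·(-33/4 + 8 + 33/2) = 65/8, so the R-coordinate is 1/6.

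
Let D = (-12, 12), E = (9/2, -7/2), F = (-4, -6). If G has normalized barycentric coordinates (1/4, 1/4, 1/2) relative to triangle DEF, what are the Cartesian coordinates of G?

G = (1/4)·D + (1/4)·E + (1/2)·F.
x-coordinate: (1/4)·(-12) + (1/4)·(9/2) + (1/2)·(-4) = -31/8.
y-coordinate: (1/4)·12 + (1/4)·(-7/2) + (1/2)·(-6) = -7/8.

(-31/8, -7/8)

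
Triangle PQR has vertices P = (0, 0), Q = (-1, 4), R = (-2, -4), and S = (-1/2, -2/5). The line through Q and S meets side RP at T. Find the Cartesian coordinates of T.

(-4/9, -8/9)

Barycentric coordinates of S with respect to PQR: (7/10, 1/10, 1/5).
On side RP the Q-coordinate is zero; dropping S's Q-weight 1/10 and renormalizing the remaining 1/5 : 7/10 gives weights 2/9, 7/9 on R, P.
T = (2/9)·(-2, -4) + (7/9)·(0, 0) = (-4/9, -8/9).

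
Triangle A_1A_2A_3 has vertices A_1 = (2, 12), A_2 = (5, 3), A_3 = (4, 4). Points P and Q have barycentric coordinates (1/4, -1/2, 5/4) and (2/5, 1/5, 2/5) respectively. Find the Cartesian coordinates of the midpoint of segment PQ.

Barycentric coordinates of the midpoint are the average: (13/40, -3/20, 33/40).
Converting: (13/40)·A_1 + (-3/20)·A_2 + (33/40)·A_3 = (16/5, 27/4).

(16/5, 27/4)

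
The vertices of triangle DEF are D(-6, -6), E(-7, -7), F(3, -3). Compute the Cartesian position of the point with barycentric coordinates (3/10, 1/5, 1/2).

G = (3/10)·D + (1/5)·E + (1/2)·F.
x-coordinate: (3/10)·(-6) + (1/5)·(-7) + (1/2)·3 = -17/10.
y-coordinate: (3/10)·(-6) + (1/5)·(-7) + (1/2)·(-3) = -47/10.

(-17/10, -47/10)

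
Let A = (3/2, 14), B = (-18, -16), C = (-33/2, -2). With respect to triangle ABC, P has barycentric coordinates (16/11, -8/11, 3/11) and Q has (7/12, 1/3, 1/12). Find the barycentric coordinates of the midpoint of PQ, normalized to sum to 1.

(269/264, -13/66, 47/264)

Since both coordinate triples sum to 1, the midpoint's barycentrics are the componentwise average.
(16/11+7/12)/2 = 269/264; similarly -13/66 and 47/264.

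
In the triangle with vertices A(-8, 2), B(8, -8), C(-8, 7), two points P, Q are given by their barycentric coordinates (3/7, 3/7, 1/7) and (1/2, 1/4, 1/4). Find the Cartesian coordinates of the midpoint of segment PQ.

Barycentric coordinates of the midpoint are the average: (13/28, 19/56, 11/56).
Converting: (13/28)·A + (19/56)·B + (11/56)·C = (-18/7, -23/56).

(-18/7, -23/56)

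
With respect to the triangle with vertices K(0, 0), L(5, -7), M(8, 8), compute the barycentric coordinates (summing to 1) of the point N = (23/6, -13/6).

Signed area of the reference triangle: [KLM] = ½·(0·(-7−8) + 5·(8−0) + 8·(0−(-7))) = ½·(0 + 40 + 56) = 48.
[NLM] = ½·((23/6)·(-7−8) + 5·(8−(-13/6)) + 8·(-13/6−(-7))) = ½·(-115/2 + 305/6 + 116/3) = 16, so the K-coordinate is 16/48 = 1/3.
[KNM] = ½·(0·(-13/6−8) + (23/6)·(8−0) + 8·(0−(-13/6))) = ½·(0 + 92/3 + 52/3) = 24, so the L-coordinate is 1/2.
[KLN] = ½·(0·(-7−(-13/6)) + 5·(-13/6−0) + (23/6)·(0−(-7))) = ½·(0 − 65/6 + 161/6) = 8, so the M-coordinate is 1/6.
Check: 1/3 + 1/2 + 1/6 = 1.

(1/3, 1/2, 1/6)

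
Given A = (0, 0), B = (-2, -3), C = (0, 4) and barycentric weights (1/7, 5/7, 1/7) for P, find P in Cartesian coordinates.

P = (1/7)·A + (5/7)·B + (1/7)·C.
x-coordinate: (1/7)·0 + (5/7)·(-2) + (1/7)·0 = -10/7.
y-coordinate: (1/7)·0 + (5/7)·(-3) + (1/7)·4 = -11/7.

(-10/7, -11/7)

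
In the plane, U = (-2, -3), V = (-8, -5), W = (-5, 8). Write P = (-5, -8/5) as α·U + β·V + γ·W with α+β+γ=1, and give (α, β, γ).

(2/5, 2/5, 1/5)

Signed area of the reference triangle: [UVW] = ½·((-2)·(-5−8) + (-8)·(8−(-3)) + (-5)·(-3−(-5))) = ½·(26 − 88 − 10) = -36.
[PVW] = ½·((-5)·(-5−8) + (-8)·(8−(-8/5)) + (-5)·(-8/5−(-5))) = ½·(65 − 384/5 − 17) = -72/5, so the U-coordinate is (-72/5)/(-36) = 2/5.
[UPW] = ½·((-2)·(-8/5−8) + (-5)·(8−(-3)) + (-5)·(-3−(-8/5))) = ½·(96/5 − 55 + 7) = -72/5, so the V-coordinate is 2/5.
[UVP] = ½·((-2)·(-5−(-8/5)) + (-8)·(-8/5−(-3)) + (-5)·(-3−(-5))) = ½·(34/5 − 56/5 − 10) = -36/5, so the W-coordinate is 1/5.
Check: 2/5 + 2/5 + 1/5 = 1.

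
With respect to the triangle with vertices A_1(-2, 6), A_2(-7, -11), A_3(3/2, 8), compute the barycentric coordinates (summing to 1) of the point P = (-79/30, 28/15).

Signed area of the reference triangle: [A_1A_2A_3] = ½·((-2)·(-11−8) + (-7)·(8−6) + (3/2)·(6−(-11))) = ½·(38 − 14 + 51/2) = 99/4.
[PA_2A_3] = ½·((-79/30)·(-11−8) + (-7)·(8−(28/15)) + (3/2)·(28/15−(-11))) = ½·(1501/30 − 644/15 + 193/10) = 66/5, so the A_1-coordinate is (66/5)/(99/4) = 8/15.
[A_1PA_3] = ½·((-2)·(28/15−8) + (-79/30)·(8−6) + (3/2)·(6−(28/15))) = ½·(184/15 − 79/15 + 31/5) = 33/5, so the A_2-coordinate is 4/15.
[A_1A_2P] = ½·((-2)·(-11−(28/15)) + (-7)·(28/15−6) + (-79/30)·(6−(-11))) = ½·(386/15 + 434/15 − 1343/30) = 99/20, so the A_3-coordinate is 1/5.

(8/15, 4/15, 1/5)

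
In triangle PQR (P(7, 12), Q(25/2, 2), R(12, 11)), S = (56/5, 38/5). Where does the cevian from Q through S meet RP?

Barycentric coordinates of S with respect to PQR: (1/5, 2/5, 2/5).
On side RP the Q-coordinate is zero; dropping S's Q-weight 2/5 and renormalizing the remaining 2/5 : 1/5 gives weights 2/3, 1/3 on R, P.
T = (2/3)·(12, 11) + (1/3)·(7, 12) = (31/3, 34/3).

(31/3, 34/3)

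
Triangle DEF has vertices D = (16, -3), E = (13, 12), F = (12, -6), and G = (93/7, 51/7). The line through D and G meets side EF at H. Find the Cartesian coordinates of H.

(77/6, 9)

Barycentric coordinates of G with respect to DEF: (1/7, 5/7, 1/7).
On side EF the D-coordinate is zero; dropping G's D-weight 1/7 and renormalizing the remaining 5/7 : 1/7 gives weights 5/6, 1/6 on E, F.
H = (5/6)·(13, 12) + (1/6)·(12, -6) = (77/6, 9).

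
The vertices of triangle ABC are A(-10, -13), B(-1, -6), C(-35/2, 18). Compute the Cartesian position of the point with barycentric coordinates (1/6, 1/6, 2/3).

(-27/2, 53/6)

P = (1/6)·A + (1/6)·B + (2/3)·C.
x-coordinate: (1/6)·(-10) + (1/6)·(-1) + (2/3)·(-35/2) = -27/2.
y-coordinate: (1/6)·(-13) + (1/6)·(-6) + (2/3)·18 = 53/6.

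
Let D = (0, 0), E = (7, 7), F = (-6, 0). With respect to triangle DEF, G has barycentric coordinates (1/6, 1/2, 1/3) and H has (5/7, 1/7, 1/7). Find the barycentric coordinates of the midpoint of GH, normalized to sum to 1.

Since both coordinate triples sum to 1, the midpoint's barycentrics are the componentwise average.
(1/6+5/7)/2 = 37/84; similarly 9/28 and 5/21.

(37/84, 9/28, 5/21)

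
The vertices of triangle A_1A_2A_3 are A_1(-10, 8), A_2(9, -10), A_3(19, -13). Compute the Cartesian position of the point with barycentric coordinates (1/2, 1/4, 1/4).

P = (1/2)·A_1 + (1/4)·A_2 + (1/4)·A_3.
x-coordinate: (1/2)·(-10) + (1/4)·9 + (1/4)·19 = 2.
y-coordinate: (1/2)·8 + (1/4)·(-10) + (1/4)·(-13) = -7/4.

(2, -7/4)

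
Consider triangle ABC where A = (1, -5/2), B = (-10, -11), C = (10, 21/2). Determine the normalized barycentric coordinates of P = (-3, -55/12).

Signed area of the reference triangle: [ABC] = ½·(1·(-11−(21/2)) + (-10)·(21/2−(-5/2)) + 10·(-5/2−(-11))) = ½·(-43/2 − 130 + 85) = -133/4.
[PBC] = ½·((-3)·(-11−(21/2)) + (-10)·(21/2−(-55/12)) + 10·(-55/12−(-11))) = ½·(129/2 − 905/6 + 385/6) = -133/12, so the A-coordinate is (-133/12)/(-133/4) = 1/3.
[APC] = ½·(1·(-55/12−(21/2)) + (-3)·(21/2−(-5/2)) + 10·(-5/2−(-55/12))) = ½·(-181/12 − 39 + 125/6) = -133/8, so the B-coordinate is 1/2.
[ABP] = ½·(1·(-11−(-55/12)) + (-10)·(-55/12−(-5/2)) + (-3)·(-5/2−(-11))) = ½·(-77/12 + 125/6 − 51/2) = -133/24, so the C-coordinate is 1/6.

(1/3, 1/2, 1/6)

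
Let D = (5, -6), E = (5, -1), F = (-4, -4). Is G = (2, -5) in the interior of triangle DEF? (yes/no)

yes

Barycentric coordinates of G: (3/5, 1/15, 1/3).
The three coordinates are positive, positive, positive; a point is interior exactly when all three are positive.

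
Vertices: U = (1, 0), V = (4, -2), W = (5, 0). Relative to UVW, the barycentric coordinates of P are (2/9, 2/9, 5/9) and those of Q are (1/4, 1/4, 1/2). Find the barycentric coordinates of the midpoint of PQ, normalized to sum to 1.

(17/72, 17/72, 19/36)

Since both coordinate triples sum to 1, the midpoint's barycentrics are the componentwise average.
(2/9+1/4)/2 = 17/72; similarly 17/72 and 19/36.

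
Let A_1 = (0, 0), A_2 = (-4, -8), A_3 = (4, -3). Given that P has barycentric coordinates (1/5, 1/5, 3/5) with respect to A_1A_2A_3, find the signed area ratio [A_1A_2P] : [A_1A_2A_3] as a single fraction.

3/5

The signed ratio [A_1A_2P]/[A_1A_2A_3] equals the barycentric coordinate of P at vertex A_3, which is 3/5.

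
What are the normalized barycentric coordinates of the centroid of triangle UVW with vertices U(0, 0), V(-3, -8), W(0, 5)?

The centroid is the average of the vertices, so each weight is 1/3.

(1/3, 1/3, 1/3)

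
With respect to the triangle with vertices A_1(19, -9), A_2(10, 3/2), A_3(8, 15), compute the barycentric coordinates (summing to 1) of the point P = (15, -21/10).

Signed area of the reference triangle: [A_1A_2A_3] = ½·(19·(3/2−15) + 10·(15−(-9)) + 8·(-9−(3/2))) = ½·(-513/2 + 240 − 84) = -201/4.
[PA_2A_3] = ½·(15·(3/2−15) + 10·(15−(-21/10)) + 8·(-21/10−(3/2))) = ½·(-405/2 + 171 − 144/5) = -603/20, so the A_1-coordinate is (-603/20)/(-201/4) = 3/5.
[A_1PA_3] = ½·(19·(-21/10−15) + 15·(15−(-9)) + 8·(-9−(-21/10))) = ½·(-3249/10 + 360 − 276/5) = -201/20, so the A_2-coordinate is 1/5.
[A_1A_2P] = ½·(19·(3/2−(-21/10)) + 10·(-21/10−(-9)) + 15·(-9−(3/2))) = ½·(342/5 + 69 − 315/2) = -201/20, so the A_3-coordinate is 1/5.

(3/5, 1/5, 1/5)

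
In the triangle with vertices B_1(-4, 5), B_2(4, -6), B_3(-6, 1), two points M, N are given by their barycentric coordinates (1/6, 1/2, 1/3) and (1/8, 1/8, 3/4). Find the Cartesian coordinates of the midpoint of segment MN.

Barycentric coordinates of the midpoint are the average: (7/48, 5/16, 13/24).
Converting: (7/48)·B_1 + (5/16)·B_2 + (13/24)·B_3 = (-31/12, -29/48).

(-31/12, -29/48)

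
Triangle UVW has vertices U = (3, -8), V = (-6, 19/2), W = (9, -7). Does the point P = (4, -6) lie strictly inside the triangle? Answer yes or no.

Barycentric coordinates of P: (45/76, 11/114, 71/228).
The three coordinates are positive, positive, positive; a point is interior exactly when all three are positive.

yes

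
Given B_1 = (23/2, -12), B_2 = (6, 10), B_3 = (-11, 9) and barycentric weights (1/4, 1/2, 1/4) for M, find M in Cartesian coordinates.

M = (1/4)·B_1 + (1/2)·B_2 + (1/4)·B_3.
x-coordinate: (1/4)·(23/2) + (1/2)·6 + (1/4)·(-11) = 25/8.
y-coordinate: (1/4)·(-12) + (1/2)·10 + (1/4)·9 = 17/4.

(25/8, 17/4)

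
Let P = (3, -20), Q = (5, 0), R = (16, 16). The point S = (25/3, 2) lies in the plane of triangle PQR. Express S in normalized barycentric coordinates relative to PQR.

Signed area of the reference triangle: [PQR] = ½·(3·(0−16) + 5·(16−(-20)) + 16·(-20−0)) = ½·(-48 + 180 − 320) = -94.
[SQR] = ½·((25/3)·(0−16) + 5·(16−2) + 16·(2−0)) = ½·(-400/3 + 70 + 32) = -47/3, so the P-coordinate is (-47/3)/(-94) = 1/6.
[PSR] = ½·(3·(2−16) + (25/3)·(16−(-20)) + 16·(-20−2)) = ½·(-42 + 300 − 352) = -47, so the Q-coordinate is 1/2.
[PQS] = ½·(3·(0−2) + 5·(2−(-20)) + (25/3)·(-20−0)) = ½·(-6 + 110 − 500/3) = -94/3, so the R-coordinate is 1/3.

(1/6, 1/2, 1/3)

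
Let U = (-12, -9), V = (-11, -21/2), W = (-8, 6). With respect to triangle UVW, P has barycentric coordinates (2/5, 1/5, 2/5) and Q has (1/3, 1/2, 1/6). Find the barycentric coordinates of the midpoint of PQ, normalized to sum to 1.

(11/30, 7/20, 17/60)

Since both coordinate triples sum to 1, the midpoint's barycentrics are the componentwise average.
(2/5+1/3)/2 = 11/30; similarly 7/20 and 17/60.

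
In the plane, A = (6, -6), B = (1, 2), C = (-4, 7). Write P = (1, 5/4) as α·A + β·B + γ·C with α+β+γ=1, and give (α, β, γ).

(1/4, 1/2, 1/4)

Signed area of the reference triangle: [ABC] = ½·(6·(2−7) + 1·(7−(-6)) + (-4)·(-6−2)) = ½·(-30 + 13 + 32) = 15/2.
[PBC] = ½·(1·(2−7) + 1·(7−(5/4)) + (-4)·(5/4−2)) = ½·(-5 + 23/4 + 3) = 15/8, so the A-coordinate is (15/8)/(15/2) = 1/4.
[APC] = ½·(6·(5/4−7) + 1·(7−(-6)) + (-4)·(-6−(5/4))) = ½·(-69/2 + 13 + 29) = 15/4, so the B-coordinate is 1/2.
[ABP] = ½·(6·(2−(5/4)) + 1·(5/4−(-6)) + 1·(-6−2)) = ½·(9/2 + 29/4 − 8) = 15/8, so the C-coordinate is 1/4.
Check: 1/4 + 1/2 + 1/4 = 1.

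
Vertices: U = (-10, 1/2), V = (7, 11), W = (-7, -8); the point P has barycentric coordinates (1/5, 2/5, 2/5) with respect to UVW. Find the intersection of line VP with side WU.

(-8, -31/6)

Line VP meets WU where the V-coordinate vanishes; zeroing P's V-weight and renormalizing leaves W, U-weights 2/5 : 1/5 → (2/3, 1/3).
So Q = (2/3)·W + (1/3)·U = (-8, -31/6).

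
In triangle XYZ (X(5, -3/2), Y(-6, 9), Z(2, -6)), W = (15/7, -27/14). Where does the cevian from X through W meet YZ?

(0, -9/4)

Barycentric coordinates of W with respect to XYZ: (3/7, 1/7, 3/7).
On side YZ the X-coordinate is zero; dropping W's X-weight 3/7 and renormalizing the remaining 1/7 : 3/7 gives weights 1/4, 3/4 on Y, Z.
V = (1/4)·(-6, 9) + (3/4)·(2, -6) = (0, -9/4).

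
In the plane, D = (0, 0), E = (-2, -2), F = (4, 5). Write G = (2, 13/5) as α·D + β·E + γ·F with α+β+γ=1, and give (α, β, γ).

(1/5, 1/5, 3/5)

Signed area of the reference triangle: [DEF] = ½·(0·(-2−5) + (-2)·(5−0) + 4·(0−(-2))) = ½·(0 − 10 + 8) = -1.
[GEF] = ½·(2·(-2−5) + (-2)·(5−(13/5)) + 4·(13/5−(-2))) = ½·(-14 − 24/5 + 92/5) = -1/5, so the D-coordinate is (-1/5)/(-1) = 1/5.
[DGF] = ½·(0·(13/5−5) + 2·(5−0) + 4·(0−(13/5))) = ½·(0 + 10 − 52/5) = -1/5, so the E-coordinate is 1/5.
[DEG] = ½·(0·(-2−(13/5)) + (-2)·(13/5−0) + 2·(0−(-2))) = ½·(0 − 26/5 + 4) = -3/5, so the F-coordinate is 3/5.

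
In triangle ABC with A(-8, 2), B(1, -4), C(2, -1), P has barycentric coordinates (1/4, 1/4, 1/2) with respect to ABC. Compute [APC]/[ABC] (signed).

1/4

The signed ratio [APC]/[ABC] equals the barycentric coordinate of P at vertex B, which is 1/4.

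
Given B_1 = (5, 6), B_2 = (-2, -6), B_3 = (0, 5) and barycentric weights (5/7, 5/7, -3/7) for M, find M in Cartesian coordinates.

M = (5/7)·B_1 + (5/7)·B_2 + (-3/7)·B_3.
x-coordinate: (5/7)·5 + (5/7)·(-2) + (-3/7)·0 = 15/7.
y-coordinate: (5/7)·6 + (5/7)·(-6) + (-3/7)·5 = -15/7.

(15/7, -15/7)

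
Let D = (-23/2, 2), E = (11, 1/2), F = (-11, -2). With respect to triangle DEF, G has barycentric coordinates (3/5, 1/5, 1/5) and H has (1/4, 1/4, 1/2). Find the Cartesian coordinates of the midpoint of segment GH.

(-501/80, 21/80)

Barycentric coordinates of the midpoint are the average: (17/40, 9/40, 7/20).
Converting: (17/40)·D + (9/40)·E + (7/20)·F = (-501/80, 21/80).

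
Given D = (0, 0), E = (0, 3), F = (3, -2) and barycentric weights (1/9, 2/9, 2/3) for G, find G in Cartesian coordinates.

G = (1/9)·D + (2/9)·E + (2/3)·F.
x-coordinate: (1/9)·0 + (2/9)·0 + (2/3)·3 = 2.
y-coordinate: (1/9)·0 + (2/9)·3 + (2/3)·(-2) = -2/3.

(2, -2/3)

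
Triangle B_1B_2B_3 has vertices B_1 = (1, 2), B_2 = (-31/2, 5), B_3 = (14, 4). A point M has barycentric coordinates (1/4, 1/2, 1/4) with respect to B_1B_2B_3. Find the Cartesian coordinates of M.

(-4, 4)

M = (1/4)·B_1 + (1/2)·B_2 + (1/4)·B_3.
x-coordinate: (1/4)·1 + (1/2)·(-31/2) + (1/4)·14 = -4.
y-coordinate: (1/4)·2 + (1/2)·5 + (1/4)·4 = 4.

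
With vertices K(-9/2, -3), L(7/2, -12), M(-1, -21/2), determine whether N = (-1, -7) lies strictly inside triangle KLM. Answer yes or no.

Barycentric coordinates of N: (21/38, 49/114, 1/57).
The three coordinates are positive, positive, positive; a point is interior exactly when all three are positive.

yes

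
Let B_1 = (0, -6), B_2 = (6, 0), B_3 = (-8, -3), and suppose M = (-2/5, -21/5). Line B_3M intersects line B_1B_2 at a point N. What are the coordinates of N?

Barycentric coordinates of M with respect to B_1B_2B_3: (3/5, 1/5, 1/5).
On side B_1B_2 the B_3-coordinate is zero; dropping M's B_3-weight 1/5 and renormalizing the remaining 3/5 : 1/5 gives weights 3/4, 1/4 on B_1, B_2.
N = (3/4)·(0, -6) + (1/4)·(6, 0) = (3/2, -9/2).

(3/2, -9/2)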